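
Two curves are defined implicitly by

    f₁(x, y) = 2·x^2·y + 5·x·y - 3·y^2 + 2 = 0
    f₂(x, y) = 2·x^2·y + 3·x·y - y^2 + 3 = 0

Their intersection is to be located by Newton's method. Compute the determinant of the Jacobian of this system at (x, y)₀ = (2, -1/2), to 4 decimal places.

18.0000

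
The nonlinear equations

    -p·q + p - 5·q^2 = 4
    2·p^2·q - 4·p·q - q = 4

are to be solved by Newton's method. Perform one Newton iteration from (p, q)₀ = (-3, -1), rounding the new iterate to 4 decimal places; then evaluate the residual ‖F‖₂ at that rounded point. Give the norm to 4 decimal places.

At (-3, -1): F = (-15.0000, -33.0000).
Jacobian J = [[-q + 1, -p - 10·q], [4·p·q - 4·q, 2·p^2 - 4·p - 1]].
At the point, J = [[2.0000, 13.0000], [16.0000, 29.0000]] (det J = -150.0000).
Solving J·Δ = −F gives Δ = (-0.0400, 1.1600).
Then the next iterate is (p, q)₁ = (-3.0400, 0.1600).
Re-evaluating at (-3.0400, 0.1600): F = (-6.6816, 0.742912), so ‖F‖₂ = 6.7228.

6.7228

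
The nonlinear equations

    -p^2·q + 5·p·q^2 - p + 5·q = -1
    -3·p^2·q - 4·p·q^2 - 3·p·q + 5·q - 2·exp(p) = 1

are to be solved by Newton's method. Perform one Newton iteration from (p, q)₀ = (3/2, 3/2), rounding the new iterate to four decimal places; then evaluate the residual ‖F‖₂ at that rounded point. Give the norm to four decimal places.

At (3/2, 3/2): F = (20.5000, -32.838378).
Jacobian J = [[-2·p·q + 5·q^2 - 1, -p^2 + 10·p·q + 5], [-6·p·q - 4·q^2 - 3·q - 2·exp(p), -3·p^2 - 8·p·q - 3·p + 5]].
At the point, J = [[5.7500, 25.2500], [-35.963378, -24.2500]] (det J = 768.637798).
Solving J·Δ = −F gives Δ = (-0.4320, -0.7135).
Then the next iterate is (p, q)₁ = (1.0680, 0.7865).
Re-evaluating at (1.0680, 0.7865): F = (6.270628, -10.740441), so ‖F‖₂ = 12.4370.

12.4370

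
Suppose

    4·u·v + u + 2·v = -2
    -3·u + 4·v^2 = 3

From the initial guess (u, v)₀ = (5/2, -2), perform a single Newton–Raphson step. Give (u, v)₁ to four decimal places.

(0.8378, -1.3446)

At (5/2, -2): F = (-19.5000, 5.5000).
Jacobian J = [[4·v + 1, 4·u + 2], [-3, 8·v]].
At the point, J = [[-7.0000, 12.0000], [-3.0000, -16.0000]] (det J = 148.0000).
Solving J·Δ = −F gives Δ = (-1.6622, 0.6554).
Then the next iterate is (u, v)₁ = (0.8378, -1.3446).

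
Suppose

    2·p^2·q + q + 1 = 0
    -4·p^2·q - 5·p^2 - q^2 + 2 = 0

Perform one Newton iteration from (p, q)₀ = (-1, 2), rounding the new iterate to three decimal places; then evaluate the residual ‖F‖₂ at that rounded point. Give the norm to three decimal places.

At (-1, 2): F = (7.000, -15.000).
Jacobian J = [[4·p·q, 2·p^2 + 1], [-8·p·q - 10·p, -4·p^2 - 2·q]].
At the point, J = [[-8.000, 3.000], [26.000, -8.000]] (det J = -14.000).
Solving J·Δ = −F gives Δ = (-0.786, -4.429).
Then the next iterate is (p, q)₁ = (-1.786, -2.429).
Re-evaluating at (-1.786, -2.429): F = (-16.92503, 11.14304), so ‖F‖₂ = 20.264.

20.264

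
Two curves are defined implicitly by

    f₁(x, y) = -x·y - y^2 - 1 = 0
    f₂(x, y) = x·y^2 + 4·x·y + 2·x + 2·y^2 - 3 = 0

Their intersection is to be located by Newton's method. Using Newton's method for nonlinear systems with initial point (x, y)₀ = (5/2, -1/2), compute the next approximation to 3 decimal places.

(3.400, -0.200)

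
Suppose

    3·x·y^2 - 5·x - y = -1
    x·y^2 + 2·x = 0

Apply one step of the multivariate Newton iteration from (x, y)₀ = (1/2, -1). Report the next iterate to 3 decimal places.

At (1/2, -1): F = (1.000, 1.500).
Jacobian J = [[3·y^2 - 5, 6·x·y - 1], [y^2 + 2, 2·x·y]].
At the point, J = [[-2.000, -4.000], [3.000, -1.000]] (det J = 14.000).
Solving J·Δ = −F gives Δ = (-0.357, 0.429).
Then the next iterate is (x, y)₁ = (0.143, -0.571).

(0.143, -0.571)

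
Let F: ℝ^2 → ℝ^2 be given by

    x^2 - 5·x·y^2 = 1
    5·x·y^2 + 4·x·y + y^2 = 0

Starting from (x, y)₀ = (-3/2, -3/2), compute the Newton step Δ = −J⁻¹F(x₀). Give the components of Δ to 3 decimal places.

At (-3/2, -3/2): F = (18.125, -5.625).
Jacobian J = [[2·x - 5·y^2, -10·x·y], [5·y^2 + 4·y, 10·x·y + 4·x + 2·y]].
At the point, J = [[-14.250, -22.500], [5.250, 13.500]] (det J = -74.250).
Solving J·Δ = −F gives Δ = (1.591, -0.202).

(1.591, -0.202)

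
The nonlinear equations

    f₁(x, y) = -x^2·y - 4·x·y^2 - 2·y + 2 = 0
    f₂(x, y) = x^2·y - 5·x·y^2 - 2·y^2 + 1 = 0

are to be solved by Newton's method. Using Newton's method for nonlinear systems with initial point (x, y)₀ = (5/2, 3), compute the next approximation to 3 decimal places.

(1.753, 1.906)

At (5/2, 3): F = (-112.750, -110.750).
Jacobian J = [[-2·x·y - 4·y^2, -x^2 - 8·x·y - 2], [2·x·y - 5·y^2, x^2 - 10·x·y - 4·y]].
At the point, J = [[-51.000, -68.250], [-30.000, -80.750]] (det J = 2070.750).
Solving J·Δ = −F gives Δ = (-0.747, -1.094).
Then the next iterate is (x, y)₁ = (1.753, 1.906).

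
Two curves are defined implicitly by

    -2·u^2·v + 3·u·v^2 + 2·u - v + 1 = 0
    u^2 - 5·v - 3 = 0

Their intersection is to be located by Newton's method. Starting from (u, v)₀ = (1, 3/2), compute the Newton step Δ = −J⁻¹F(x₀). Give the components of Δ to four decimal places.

(1.1942, -1.4223)

At (1, 3/2): F = (5.2500, -9.5000).
Jacobian J = [[-4·u·v + 3·v^2 + 2, -2·u^2 + 6·u·v - 1], [2·u, -5]].
At the point, J = [[2.7500, 6.0000], [2.0000, -5.0000]] (det J = -25.7500).
Solving J·Δ = −F gives Δ = (1.1942, -1.4223).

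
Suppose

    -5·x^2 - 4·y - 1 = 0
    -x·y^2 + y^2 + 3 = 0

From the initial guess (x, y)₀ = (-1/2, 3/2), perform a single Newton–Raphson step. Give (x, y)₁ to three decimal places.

At (-1/2, 3/2): F = (-8.250, 6.375).
Jacobian J = [[-10·x, -4], [-y^2, -2·x·y + 2·y]].
At the point, J = [[5.000, -4.000], [-2.250, 4.500]] (det J = 13.500).
Solving J·Δ = −F gives Δ = (0.861, -0.986).
Then the next iterate is (x, y)₁ = (0.361, 0.514).

(0.361, 0.514)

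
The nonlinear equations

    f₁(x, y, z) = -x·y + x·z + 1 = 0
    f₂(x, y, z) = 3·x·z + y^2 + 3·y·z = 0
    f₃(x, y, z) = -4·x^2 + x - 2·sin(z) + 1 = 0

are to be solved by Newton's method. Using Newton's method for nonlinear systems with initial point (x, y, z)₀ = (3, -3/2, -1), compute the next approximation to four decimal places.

At (3, -3/2, -1): F = (2.5000, -2.2500, -30.317058).
Jacobian J = [[-y + z, -x, x], [3·z, 2·y + 3·z, 3·x + 3·y], [-8·x + 1, 0, -2·cos(z)]].
At the point, J = [[0.5000, -3.0000, 3.0000], [-3.0000, -6.0000, 4.5000], [-23.0000, 0.0000, -1.080605]] (det J = -90.532745).
Solving J·Δ = −F gives Δ = (-1.2473, -0.8817, -1.5071).
Then the next iterate is (x, y, z)₁ = (1.7527, -2.3817, -2.5071).

(1.7527, -2.3817, -2.5071)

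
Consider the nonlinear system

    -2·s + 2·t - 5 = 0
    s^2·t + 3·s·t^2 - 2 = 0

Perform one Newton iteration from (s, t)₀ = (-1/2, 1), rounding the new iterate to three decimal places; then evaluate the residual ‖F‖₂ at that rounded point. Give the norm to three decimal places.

1353.500

At (-1/2, 1): F = (-2.000, -3.250).
Jacobian J = [[-2, 2], [2·s·t + 3·t^2, s^2 + 6·s·t]].
At the point, J = [[-2.000, 2.000], [2.000, -2.750]] (det J = 1.500).
Solving J·Δ = −F gives Δ = (-8.000, -7.000).
Then the next iterate is (s, t)₁ = (-8.500, -6.000).
Re-evaluating at (-8.500, -6.000): F = (0.000, -1353.500), so ‖F‖₂ = 1353.500.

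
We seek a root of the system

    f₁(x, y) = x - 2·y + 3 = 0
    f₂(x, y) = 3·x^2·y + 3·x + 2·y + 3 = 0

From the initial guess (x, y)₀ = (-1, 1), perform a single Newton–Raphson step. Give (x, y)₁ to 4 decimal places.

(9.0000, 6.0000)

At (-1, 1): F = (0.0000, 5.0000).
Jacobian J = [[1, -2], [6·x·y + 3, 3·x^2 + 2]].
At the point, J = [[1.0000, -2.0000], [-3.0000, 5.0000]] (det J = -1.0000).
Solving J·Δ = −F gives Δ = (10.0000, 5.0000).
Then the next iterate is (x, y)₁ = (9.0000, 6.0000).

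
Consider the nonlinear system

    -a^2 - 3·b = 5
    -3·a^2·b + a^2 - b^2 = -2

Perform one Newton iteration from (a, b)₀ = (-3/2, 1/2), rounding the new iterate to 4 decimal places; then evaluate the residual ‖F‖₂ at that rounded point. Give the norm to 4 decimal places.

19.6250

At (-3/2, 1/2): F = (-8.7500, 0.6250).
Jacobian J = [[-2·a, -3], [-6·a·b + 2·a, -3·a^2 - 2·b]].
At the point, J = [[3.0000, -3.0000], [1.5000, -7.7500]] (det J = -18.7500).
Solving J·Δ = −F gives Δ = (3.7167, 0.8000).
Then the next iterate is (a, b)₁ = (2.2167, 1.3000).
Re-evaluating at (2.2167, 1.3000): F = (-13.813759, -13.939901), so ‖F‖₂ = 19.6250.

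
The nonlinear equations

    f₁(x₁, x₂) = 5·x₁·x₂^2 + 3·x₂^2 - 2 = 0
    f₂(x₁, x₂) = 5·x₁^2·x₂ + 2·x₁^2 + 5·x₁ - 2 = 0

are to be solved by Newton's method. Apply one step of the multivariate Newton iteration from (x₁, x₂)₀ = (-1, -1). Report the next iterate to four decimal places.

At (-1, -1): F = (-4.0000, -10.0000).
Jacobian J = [[5·x₂^2, 10·x₁·x₂ + 6·x₂], [10·x₁·x₂ + 4·x₁ + 5, 5·x₁^2]].
At the point, J = [[5.0000, 4.0000], [11.0000, 5.0000]] (det J = -19.0000).
Solving J·Δ = −F gives Δ = (1.0526, -0.3158).
Then the next iterate is (x₁, x₂)₁ = (0.0526, -1.3158).

(0.0526, -1.3158)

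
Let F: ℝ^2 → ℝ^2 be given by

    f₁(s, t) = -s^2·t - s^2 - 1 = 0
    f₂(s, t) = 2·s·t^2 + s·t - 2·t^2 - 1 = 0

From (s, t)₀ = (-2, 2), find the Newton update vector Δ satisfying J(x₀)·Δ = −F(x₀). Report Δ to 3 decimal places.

At (-2, 2): F = (-13.000, -29.000).
Jacobian J = [[-2·s·t - 2·s, -s^2], [2·t^2 + t, 4·s·t + s - 4·t]].
At the point, J = [[12.000, -4.000], [10.000, -26.000]] (det J = -272.000).
Solving J·Δ = −F gives Δ = (0.816, -0.801).

(0.816, -0.801)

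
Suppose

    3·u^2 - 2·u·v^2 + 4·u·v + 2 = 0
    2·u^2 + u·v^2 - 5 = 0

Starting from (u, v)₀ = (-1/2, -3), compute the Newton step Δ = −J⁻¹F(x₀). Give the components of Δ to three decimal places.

At (-1/2, -3): F = (17.750, -9.000).
Jacobian J = [[6·u - 2·v^2 + 4·v, -4·u·v + 4·u], [4·u + v^2, 2·u·v]].
At the point, J = [[-33.000, -8.000], [7.000, 3.000]] (det J = -43.000).
Solving J·Δ = −F gives Δ = (-0.436, 4.017).

(-0.436, 4.017)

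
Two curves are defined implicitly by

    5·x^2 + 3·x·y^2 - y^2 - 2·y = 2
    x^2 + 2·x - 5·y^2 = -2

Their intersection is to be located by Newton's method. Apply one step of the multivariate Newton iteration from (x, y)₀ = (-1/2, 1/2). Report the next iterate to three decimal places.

(-0.961, 0.408)

At (-1/2, 1/2): F = (-2.375, 0.000).
Jacobian J = [[10·x + 3·y^2, 6·x·y - 2·y - 2], [2·x + 2, -10·y]].
At the point, J = [[-4.250, -4.500], [1.000, -5.000]] (det J = 25.750).
Solving J·Δ = −F gives Δ = (-0.461, -0.092).
Then the next iterate is (x, y)₁ = (-0.961, 0.408).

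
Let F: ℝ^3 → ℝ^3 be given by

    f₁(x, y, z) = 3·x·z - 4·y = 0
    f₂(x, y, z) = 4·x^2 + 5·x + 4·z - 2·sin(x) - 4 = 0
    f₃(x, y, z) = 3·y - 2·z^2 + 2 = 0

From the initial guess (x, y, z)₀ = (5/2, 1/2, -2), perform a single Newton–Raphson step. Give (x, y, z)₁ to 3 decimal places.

At (5/2, 1/2, -2): F = (-17.000, 24.30306, -4.500).
Jacobian J = [[3·z, -4, 3·x], [8·x - 2·cos(x) + 5, 0, 4], [0, 3, -4·z]].
At the point, J = [[-6.000, -4.000, 7.500], [26.60229, 0.000, 4.000], [0.000, 3.000, 8.000]] (det J = 1521.82465).
Solving J·Δ = −F gives Δ = (-1.052, -0.950, 0.919).
Then the next iterate is (x, y, z)₁ = (1.448, -0.450, -1.081).

(1.448, -0.450, -1.081)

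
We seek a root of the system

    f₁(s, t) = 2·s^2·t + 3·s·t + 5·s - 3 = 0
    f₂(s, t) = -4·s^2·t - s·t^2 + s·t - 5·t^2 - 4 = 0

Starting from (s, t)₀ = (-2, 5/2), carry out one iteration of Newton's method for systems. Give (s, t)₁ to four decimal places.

(-4.2829, -2.0607)

At (-2, 5/2): F = (-8.0000, -67.7500).
Jacobian J = [[4·s·t + 3·t + 5, 2·s^2 + 3·s], [-8·s·t - t^2 + t, -4·s^2 - 2·s·t + s - 10·t]].
At the point, J = [[-7.5000, 2.0000], [36.2500, -33.0000]] (det J = 175.0000).
Solving J·Δ = −F gives Δ = (-2.2829, -4.5607).
Then the next iterate is (s, t)₁ = (-4.2829, -2.0607).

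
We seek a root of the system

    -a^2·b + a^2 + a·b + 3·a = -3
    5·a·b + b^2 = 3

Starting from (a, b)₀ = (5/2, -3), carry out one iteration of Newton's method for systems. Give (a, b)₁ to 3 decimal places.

At (5/2, -3): F = (28.000, -31.500).
Jacobian J = [[-2·a·b + 2·a + b + 3, -a^2 + a], [5·b, 5·a + 2·b]].
At the point, J = [[20.000, -3.750], [-15.000, 6.500]] (det J = 73.750).
Solving J·Δ = −F gives Δ = (-0.866, 2.847).
Then the next iterate is (a, b)₁ = (1.634, -0.153).

(1.634, -0.153)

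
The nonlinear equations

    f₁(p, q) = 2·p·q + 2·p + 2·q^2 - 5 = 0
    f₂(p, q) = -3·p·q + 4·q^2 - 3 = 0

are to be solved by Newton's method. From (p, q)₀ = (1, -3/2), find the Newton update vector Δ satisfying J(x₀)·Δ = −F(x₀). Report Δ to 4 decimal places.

At (1, -3/2): F = (-1.5000, 10.5000).
Jacobian J = [[2·q + 2, 2·p + 4·q], [-3·q, -3·p + 8·q]].
At the point, J = [[-1.0000, -4.0000], [4.5000, -15.0000]] (det J = 33.0000).
Solving J·Δ = −F gives Δ = (-1.9545, 0.1136).

(-1.9545, 0.1136)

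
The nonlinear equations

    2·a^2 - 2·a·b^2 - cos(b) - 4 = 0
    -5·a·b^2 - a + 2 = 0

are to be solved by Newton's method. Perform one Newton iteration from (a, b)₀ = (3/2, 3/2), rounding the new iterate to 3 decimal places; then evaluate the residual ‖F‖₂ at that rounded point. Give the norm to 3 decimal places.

4.012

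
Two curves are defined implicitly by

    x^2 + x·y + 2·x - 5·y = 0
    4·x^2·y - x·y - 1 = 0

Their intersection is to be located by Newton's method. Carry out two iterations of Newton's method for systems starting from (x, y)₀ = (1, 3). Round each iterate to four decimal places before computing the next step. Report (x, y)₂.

(0.8369, 0.5642)

At (1, 3): F = (-9.0000, 8.0000).
Jacobian J = [[2·x + y + 2, x - 5], [8·x·y - y, 4·x^2 - x]].
At the point, J = [[7.0000, -4.0000], [21.0000, 3.0000]] (det J = 105.0000).
Solving J·Δ = −F gives Δ = (-0.0476, -2.3333).
Then the next iterate is (x, y)₁ = (0.9524, 0.6667).
Round to (0.9524, 0.6667) and repeat: F = (0.113331, 0.783998), J = [[4.5715, -4.0476], [4.413021, 2.675863]].
Δ = (-0.1155, -0.1025), so (x, y)₂ = (0.8369, 0.5642).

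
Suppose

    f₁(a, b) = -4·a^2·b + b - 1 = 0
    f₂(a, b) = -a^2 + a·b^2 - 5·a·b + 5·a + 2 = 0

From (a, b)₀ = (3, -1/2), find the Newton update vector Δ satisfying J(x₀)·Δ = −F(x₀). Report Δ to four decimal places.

(1.7561, 1.0735)

At (3, -1/2): F = (16.5000, 16.2500).
Jacobian J = [[-8·a·b, -4·a^2 + 1], [-2·a + b^2 - 5·b + 5, 2·a·b - 5·a]].
At the point, J = [[12.0000, -35.0000], [1.7500, -18.0000]] (det J = -154.7500).
Solving J·Δ = −F gives Δ = (1.7561, 1.0735).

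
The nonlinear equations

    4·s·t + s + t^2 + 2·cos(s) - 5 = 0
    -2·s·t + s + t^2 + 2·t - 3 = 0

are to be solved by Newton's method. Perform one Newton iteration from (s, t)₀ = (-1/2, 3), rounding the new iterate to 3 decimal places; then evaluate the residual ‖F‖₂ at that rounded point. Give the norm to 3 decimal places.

At (-1/2, 3): F = (-0.74483, 14.500).
Jacobian J = [[4·t - 2·sin(s) + 1, 4·s + 2·t], [-2·t + 1, -2·s + 2·t + 2]].
At the point, J = [[13.95885, 4.000], [-5.000, 9.000]] (det J = 145.62966).
Solving J·Δ = −F gives Δ = (0.444, -1.364).
Then the next iterate is (s, t)₁ = (-0.056, 1.636).
Re-evaluating at (-0.056, 1.636): F = (-0.74910, 3.07573), so ‖F‖₂ = 3.166.

3.166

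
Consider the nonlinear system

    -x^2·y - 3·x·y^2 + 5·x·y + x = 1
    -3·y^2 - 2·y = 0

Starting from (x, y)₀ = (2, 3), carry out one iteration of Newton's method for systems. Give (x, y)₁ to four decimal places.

At (2, 3): F = (-35.0000, -33.0000).
Jacobian J = [[-2·x·y - 3·y^2 + 5·y + 1, -x^2 - 6·x·y + 5·x], [0, -6·y - 2]].
At the point, J = [[-23.0000, -30.0000], [0.0000, -20.0000]] (det J = 460.0000).
Solving J·Δ = −F gives Δ = (0.6304, -1.6500).
Then the next iterate is (x, y)₁ = (2.6304, 1.3500).

(2.6304, 1.3500)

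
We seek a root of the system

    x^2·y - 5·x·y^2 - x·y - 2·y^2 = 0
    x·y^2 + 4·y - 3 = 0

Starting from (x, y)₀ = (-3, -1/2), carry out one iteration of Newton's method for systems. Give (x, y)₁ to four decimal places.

(-1.4375, 0.2656)

At (-3, -1/2): F = (-2.7500, -5.7500).
Jacobian J = [[2·x·y - 5·y^2 - y, x^2 - 10·x·y - x - 4·y], [y^2, 2·x·y + 4]].
At the point, J = [[2.2500, -1.0000], [0.2500, 7.0000]] (det J = 16.0000).
Solving J·Δ = −F gives Δ = (1.5625, 0.7656).
Then the next iterate is (x, y)₁ = (-1.4375, 0.2656).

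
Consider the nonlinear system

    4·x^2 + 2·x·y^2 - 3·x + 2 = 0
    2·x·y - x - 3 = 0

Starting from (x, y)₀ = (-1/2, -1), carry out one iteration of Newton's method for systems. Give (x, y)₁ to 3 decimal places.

(-0.455, -2.636)

At (-1/2, -1): F = (3.500, -1.500).
Jacobian J = [[8·x + 2·y^2 - 3, 4·x·y], [2·y - 1, 2·x]].
At the point, J = [[-5.000, 2.000], [-3.000, -1.000]] (det J = 11.000).
Solving J·Δ = −F gives Δ = (0.045, -1.636).
Then the next iterate is (x, y)₁ = (-0.455, -2.636).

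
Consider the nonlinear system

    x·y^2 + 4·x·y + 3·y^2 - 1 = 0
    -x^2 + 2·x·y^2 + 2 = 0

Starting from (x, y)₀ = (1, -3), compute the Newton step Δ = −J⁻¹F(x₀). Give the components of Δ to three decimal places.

(-0.292, 1.194)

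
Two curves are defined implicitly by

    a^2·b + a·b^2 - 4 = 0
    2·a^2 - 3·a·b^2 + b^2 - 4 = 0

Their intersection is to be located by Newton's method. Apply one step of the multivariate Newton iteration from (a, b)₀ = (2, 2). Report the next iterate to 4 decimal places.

(1.7500, 1.2500)

At (2, 2): F = (12.0000, -16.0000).
Jacobian J = [[2·a·b + b^2, a^2 + 2·a·b], [4·a - 3·b^2, -6·a·b + 2·b]].
At the point, J = [[12.0000, 12.0000], [-4.0000, -20.0000]] (det J = -192.0000).
Solving J·Δ = −F gives Δ = (-0.2500, -0.7500).
Then the next iterate is (a, b)₁ = (1.7500, 1.2500).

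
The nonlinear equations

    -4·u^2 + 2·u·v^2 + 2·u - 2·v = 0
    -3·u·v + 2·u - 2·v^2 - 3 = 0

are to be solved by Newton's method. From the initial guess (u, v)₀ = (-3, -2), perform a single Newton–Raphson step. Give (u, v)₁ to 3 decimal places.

(-2.294, -0.274)

At (-3, -2): F = (-62.000, -35.000).
Jacobian J = [[-8·u + 2·v^2 + 2, 4·u·v - 2], [-3·v + 2, -3·u - 4·v]].
At the point, J = [[34.000, 22.000], [8.000, 17.000]] (det J = 402.000).
Solving J·Δ = −F gives Δ = (0.706, 1.726).
Then the next iterate is (u, v)₁ = (-2.294, -0.274).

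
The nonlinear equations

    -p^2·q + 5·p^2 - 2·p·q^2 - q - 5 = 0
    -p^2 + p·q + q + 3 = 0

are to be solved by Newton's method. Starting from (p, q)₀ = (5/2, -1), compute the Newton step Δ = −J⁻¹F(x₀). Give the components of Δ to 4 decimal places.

At (5/2, -1): F = (28.5000, -6.7500).
Jacobian J = [[-2·p·q + 10·p - 2·q^2, -p^2 - 4·p·q - 1], [-2·p + q, p + 1]].
At the point, J = [[28.0000, 2.7500], [-6.0000, 3.5000]] (det J = 114.5000).
Solving J·Δ = −F gives Δ = (-1.0333, 0.1572).

(-1.0333, 0.1572)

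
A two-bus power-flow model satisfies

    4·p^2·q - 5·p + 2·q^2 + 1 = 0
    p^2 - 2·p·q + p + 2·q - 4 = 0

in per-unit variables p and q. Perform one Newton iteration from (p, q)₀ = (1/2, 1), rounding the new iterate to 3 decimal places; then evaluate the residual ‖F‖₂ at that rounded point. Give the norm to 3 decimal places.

At (1/2, 1): F = (1.500, -2.250).
Jacobian J = [[8·p·q - 5, 4·p^2 + 4·q], [2·p - 2·q + 1, -2·p + 2]].
At the point, J = [[-1.000, 5.000], [0.000, 1.000]] (det J = -1.000).
Solving J·Δ = −F gives Δ = (12.750, 2.250).
Then the next iterate is (p, q)₁ = (13.250, 3.250).
Re-evaluating at (13.250, 3.250): F = (2238.18750, 105.18750), so ‖F‖₂ = 2240.658.

2240.658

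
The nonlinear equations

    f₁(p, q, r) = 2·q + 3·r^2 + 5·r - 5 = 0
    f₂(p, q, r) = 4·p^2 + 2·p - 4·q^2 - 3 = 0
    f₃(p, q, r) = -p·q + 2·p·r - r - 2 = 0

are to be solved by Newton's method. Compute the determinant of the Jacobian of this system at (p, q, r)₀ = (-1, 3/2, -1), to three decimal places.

12.000

J = [[0, 2, 6·r + 5], [8·p + 2, -8·q, 0], [-q + 2·r, -p, 2·p - 1]].
At the point, J = [[0.000, 2.000, -1.000], [-6.000, -12.000, 0.000], [-3.500, 1.000, -3.000]].
det J = 12.000.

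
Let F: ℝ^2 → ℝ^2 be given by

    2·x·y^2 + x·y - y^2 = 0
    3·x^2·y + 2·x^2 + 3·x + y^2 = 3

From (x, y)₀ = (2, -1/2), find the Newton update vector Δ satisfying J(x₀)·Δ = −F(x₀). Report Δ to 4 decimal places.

(-0.5000, -0.2500)

At (2, -1/2): F = (-0.2500, 5.2500).
Jacobian J = [[2·y^2 + y, 4·x·y + x - 2·y], [6·x·y + 4·x + 3, 3·x^2 + 2·y]].
At the point, J = [[0.0000, -1.0000], [5.0000, 11.0000]] (det J = 5.0000).
Solving J·Δ = −F gives Δ = (-0.5000, -0.2500).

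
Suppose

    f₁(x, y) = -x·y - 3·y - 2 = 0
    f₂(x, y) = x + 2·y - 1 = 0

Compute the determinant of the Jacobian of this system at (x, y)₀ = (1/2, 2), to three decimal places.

-0.500

J = [[-y, -x - 3], [1, 2]].
At the point, J = [[-2.000, -3.500], [1.000, 2.000]].
det J = -0.500.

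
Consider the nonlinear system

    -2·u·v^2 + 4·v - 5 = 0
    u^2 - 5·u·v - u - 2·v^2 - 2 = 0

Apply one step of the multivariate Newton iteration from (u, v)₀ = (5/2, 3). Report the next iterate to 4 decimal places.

(5.5097, -0.5452)

At (5/2, 3): F = (-38.0000, -53.7500).
Jacobian J = [[-2·v^2, -4·u·v + 4], [2·u - 5·v - 1, -5·u - 4·v]].
At the point, J = [[-18.0000, -26.0000], [-11.0000, -24.5000]] (det J = 155.0000).
Solving J·Δ = −F gives Δ = (3.0097, -3.5452).
Then the next iterate is (u, v)₁ = (5.5097, -0.5452).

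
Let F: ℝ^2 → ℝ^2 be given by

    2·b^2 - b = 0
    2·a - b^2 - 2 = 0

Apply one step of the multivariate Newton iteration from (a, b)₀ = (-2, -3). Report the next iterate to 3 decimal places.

(0.654, -1.385)

At (-2, -3): F = (21.000, -15.000).
Jacobian J = [[0, 4·b - 1], [2, -2·b]].
At the point, J = [[0.000, -13.000], [2.000, 6.000]] (det J = 26.000).
Solving J·Δ = −F gives Δ = (2.654, 1.615).
Then the next iterate is (a, b)₁ = (0.654, -1.385).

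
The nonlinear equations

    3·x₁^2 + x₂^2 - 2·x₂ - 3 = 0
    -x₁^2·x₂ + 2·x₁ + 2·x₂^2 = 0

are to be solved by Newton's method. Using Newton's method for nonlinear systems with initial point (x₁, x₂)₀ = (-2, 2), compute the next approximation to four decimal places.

At (-2, 2): F = (9.0000, -4.0000).
Jacobian J = [[6·x₁, 2·x₂ - 2], [-2·x₁·x₂ + 2, -x₁^2 + 4·x₂]].
At the point, J = [[-12.0000, 2.0000], [10.0000, 4.0000]] (det J = -68.0000).
Solving J·Δ = −F gives Δ = (0.6471, -0.6176).
Then the next iterate is (x₁, x₂)₁ = (-1.3529, 1.3824).

(-1.3529, 1.3824)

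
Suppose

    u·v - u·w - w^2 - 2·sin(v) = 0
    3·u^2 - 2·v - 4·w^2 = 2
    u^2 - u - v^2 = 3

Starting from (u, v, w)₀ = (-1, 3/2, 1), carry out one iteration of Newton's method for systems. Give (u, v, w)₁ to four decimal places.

(-0.1692, -0.4142, 0.1054)

At (-1, 3/2, 1): F = (-3.494990, -6.0000, -3.2500).
Jacobian J = [[v - w, u - 2·cos(v), -u - 2·w], [6·u, -2, -8·w], [2·u - 1, -2·v, 0]].
At the point, J = [[0.5000, -1.141474, -1.0000], [-6.0000, -2.0000, -8.0000], [-3.0000, -3.0000, 0.0000]] (det J = -51.395386).
Solving J·Δ = −F gives Δ = (0.8308, -1.9142, -0.8946).
Then the next iterate is (u, v, w)₁ = (-0.1692, -0.4142, 0.1054).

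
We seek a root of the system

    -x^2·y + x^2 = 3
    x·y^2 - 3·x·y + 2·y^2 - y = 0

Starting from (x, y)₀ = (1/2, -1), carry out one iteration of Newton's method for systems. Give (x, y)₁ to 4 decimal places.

(1.9286, 0.4286)

At (1/2, -1): F = (-2.5000, 5.0000).
Jacobian J = [[-2·x·y + 2·x, -x^2], [y^2 - 3·y, 2·x·y - 3·x + 4·y - 1]].
At the point, J = [[2.0000, -0.2500], [4.0000, -7.5000]] (det J = -14.0000).
Solving J·Δ = −F gives Δ = (1.4286, 1.4286).
Then the next iterate is (x, y)₁ = (1.9286, 0.4286).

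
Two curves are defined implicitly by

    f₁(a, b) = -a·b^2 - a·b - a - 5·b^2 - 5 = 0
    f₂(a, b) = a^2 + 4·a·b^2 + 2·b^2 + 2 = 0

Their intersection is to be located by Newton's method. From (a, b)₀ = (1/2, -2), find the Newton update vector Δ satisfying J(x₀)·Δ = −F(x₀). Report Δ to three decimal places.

(0.100, 1.246)

At (1/2, -2): F = (-26.500, 18.250).
Jacobian J = [[-b^2 - b - 1, -2·a·b - a - 10·b], [2·a + 4·b^2, 8·a·b + 4·b]].
At the point, J = [[-3.000, 21.500], [17.000, -16.000]] (det J = -317.500).
Solving J·Δ = −F gives Δ = (0.100, 1.246).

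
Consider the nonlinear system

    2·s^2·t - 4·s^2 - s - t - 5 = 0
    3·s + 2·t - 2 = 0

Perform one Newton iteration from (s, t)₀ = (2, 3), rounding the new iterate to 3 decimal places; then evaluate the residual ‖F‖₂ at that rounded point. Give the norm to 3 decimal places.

At (2, 3): F = (-2.000, 10.000).
Jacobian J = [[4·s·t - 8·s - 1, 2·s^2 - 1], [3, 2]].
At the point, J = [[7.000, 7.000], [3.000, 2.000]] (det J = -7.000).
Solving J·Δ = −F gives Δ = (-10.571, 10.857).
Then the next iterate is (s, t)₁ = (-8.571, 13.857).
Re-evaluating at (-8.571, 13.857): F = (1731.79284, 0.001), so ‖F‖₂ = 1731.793.

1731.793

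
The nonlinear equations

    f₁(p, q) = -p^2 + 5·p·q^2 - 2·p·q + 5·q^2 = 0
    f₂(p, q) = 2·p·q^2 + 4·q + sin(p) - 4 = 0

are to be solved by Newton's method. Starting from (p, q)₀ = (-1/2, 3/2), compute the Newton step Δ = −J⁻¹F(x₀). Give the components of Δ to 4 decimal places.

(0.3586, -1.1991)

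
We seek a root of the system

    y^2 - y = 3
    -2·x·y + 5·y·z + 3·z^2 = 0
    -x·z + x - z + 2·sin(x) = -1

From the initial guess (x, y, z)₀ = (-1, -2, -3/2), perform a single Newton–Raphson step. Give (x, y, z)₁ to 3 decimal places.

(-0.530, -1.400, -0.641)

At (-1, -2, -3/2): F = (3.000, 17.750, -1.68294).
Jacobian J = [[0, 2·y - 1, 0], [-2·y, -2·x + 5·z, 5·y + 6·z], [-z + 2·cos(x) + 1, 0, -x - 1]].
At the point, J = [[0.000, -5.000, 0.000], [4.000, -5.500, -19.000], [3.58060, 0.000, 0.000]] (det J = 340.15744).
Solving J·Δ = −F gives Δ = (0.470, 0.600, 0.859).
Then the next iterate is (x, y, z)₁ = (-0.530, -1.400, -0.641).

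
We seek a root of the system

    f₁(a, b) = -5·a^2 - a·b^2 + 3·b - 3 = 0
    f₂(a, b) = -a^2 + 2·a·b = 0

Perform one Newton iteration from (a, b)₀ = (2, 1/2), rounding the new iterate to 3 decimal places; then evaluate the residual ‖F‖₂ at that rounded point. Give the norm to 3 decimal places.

At (2, 1/2): F = (-22.000, -2.000).
Jacobian J = [[-10·a - b^2, -2·a·b + 3], [-2·a + 2·b, 2·a]].
At the point, J = [[-20.250, 1.000], [-3.000, 4.000]] (det J = -78.000).
Solving J·Δ = −F gives Δ = (-1.103, -0.327).
Then the next iterate is (a, b)₁ = (0.897, 0.173).
Re-evaluating at (0.897, 0.173): F = (-6.53089, -0.49425), so ‖F‖₂ = 6.550.

6.550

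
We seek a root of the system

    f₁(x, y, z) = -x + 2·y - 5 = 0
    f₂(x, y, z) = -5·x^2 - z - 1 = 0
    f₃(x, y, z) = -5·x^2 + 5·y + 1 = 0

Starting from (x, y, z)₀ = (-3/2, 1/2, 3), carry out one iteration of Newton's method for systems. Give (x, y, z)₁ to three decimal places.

(-1.414, 1.793, -10.964)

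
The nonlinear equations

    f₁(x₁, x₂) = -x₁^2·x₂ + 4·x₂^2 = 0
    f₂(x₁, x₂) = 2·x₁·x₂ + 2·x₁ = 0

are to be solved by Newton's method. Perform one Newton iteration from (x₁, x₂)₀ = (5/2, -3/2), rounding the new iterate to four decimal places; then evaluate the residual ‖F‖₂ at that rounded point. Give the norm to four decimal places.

At (5/2, -3/2): F = (18.3750, -2.5000).
Jacobian J = [[-2·x₁·x₂, -x₁^2 + 8·x₂], [2·x₂ + 2, 2·x₁]].
At the point, J = [[7.5000, -18.2500], [-1.0000, 5.0000]] (det J = 19.2500).
Solving J·Δ = −F gives Δ = (-2.4026, 0.0195).
Then the next iterate is (x₁, x₂)₁ = (0.0974, -1.4805).
Re-evaluating at (0.0974, -1.4805): F = (8.781566, -0.093601), so ‖F‖₂ = 8.7821.

8.7821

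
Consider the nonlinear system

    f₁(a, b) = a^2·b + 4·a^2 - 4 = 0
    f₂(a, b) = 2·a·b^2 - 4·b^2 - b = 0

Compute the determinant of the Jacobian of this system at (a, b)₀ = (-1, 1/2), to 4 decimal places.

62.5000

J = [[2·a·b + 8·a, a^2], [2·b^2, 4·a·b - 8·b - 1]].
At the point, J = [[-9.0000, 1.0000], [0.5000, -7.0000]].
det J = 62.5000.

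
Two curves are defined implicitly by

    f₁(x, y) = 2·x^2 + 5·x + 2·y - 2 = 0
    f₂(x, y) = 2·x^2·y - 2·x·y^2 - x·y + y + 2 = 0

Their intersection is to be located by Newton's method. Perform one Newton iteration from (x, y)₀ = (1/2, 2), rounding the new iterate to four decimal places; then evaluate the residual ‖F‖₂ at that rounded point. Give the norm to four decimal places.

At (1/2, 2): F = (5.0000, 0.0000).
Jacobian J = [[4·x + 5, 2], [4·x·y - 2·y^2 - y, 2·x^2 - 4·x·y - x + 1]].
At the point, J = [[7.0000, 2.0000], [-6.0000, -3.0000]] (det J = -9.0000).
Solving J·Δ = −F gives Δ = (-1.6667, 3.3333).
Then the next iterate is (x, y)₁ = (-1.1667, 5.3333).
Re-evaluating at (-1.1667, 5.3333): F = (5.555478, 94.446356), so ‖F‖₂ = 94.6096.

94.6096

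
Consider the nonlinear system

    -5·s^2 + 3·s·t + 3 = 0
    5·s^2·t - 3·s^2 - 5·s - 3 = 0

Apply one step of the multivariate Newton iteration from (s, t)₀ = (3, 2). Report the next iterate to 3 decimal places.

At (3, 2): F = (-24.000, 45.000).
Jacobian J = [[-10·s + 3·t, 3·s], [10·s·t - 6·s - 5, 5·s^2]].
At the point, J = [[-24.000, 9.000], [37.000, 45.000]] (det J = -1413.000).
Solving J·Δ = −F gives Δ = (-1.051, -0.136).
Then the next iterate is (s, t)₁ = (1.949, 1.864).

(1.949, 1.864)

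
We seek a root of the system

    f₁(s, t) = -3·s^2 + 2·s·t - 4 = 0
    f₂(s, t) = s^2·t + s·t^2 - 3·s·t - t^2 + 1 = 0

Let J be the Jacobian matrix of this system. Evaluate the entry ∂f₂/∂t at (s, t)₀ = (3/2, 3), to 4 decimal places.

0.7500

∂f₂/∂t = s^2 + 2·s·t - 3·s - 2·t.
At (3/2, 3) this is 0.7500.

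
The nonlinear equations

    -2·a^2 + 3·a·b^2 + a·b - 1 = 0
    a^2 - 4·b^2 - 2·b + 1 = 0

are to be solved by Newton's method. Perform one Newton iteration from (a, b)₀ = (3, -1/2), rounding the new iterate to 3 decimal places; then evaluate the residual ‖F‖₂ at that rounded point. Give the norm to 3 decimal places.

3.794

At (3, -1/2): F = (-18.250, 10.000).
Jacobian J = [[-4·a + 3·b^2 + b, 6·a·b + a], [2·a, -8·b - 2]].
At the point, J = [[-11.750, -6.000], [6.000, 2.000]] (det J = 12.500).
Solving J·Δ = −F gives Δ = (-1.880, 0.640).
Then the next iterate is (a, b)₁ = (1.120, 0.140).
Re-evaluating at (1.120, 0.140): F = (-3.28614, 1.896), so ‖F‖₂ = 3.794.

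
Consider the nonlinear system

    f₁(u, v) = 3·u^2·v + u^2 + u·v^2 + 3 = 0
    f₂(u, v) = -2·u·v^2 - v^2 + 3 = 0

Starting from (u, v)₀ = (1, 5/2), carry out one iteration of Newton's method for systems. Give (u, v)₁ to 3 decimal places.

(0.436, 1.920)

At (1, 5/2): F = (17.750, -15.750).
Jacobian J = [[6·u·v + 2·u + v^2, 3·u^2 + 2·u·v], [-2·v^2, -4·u·v - 2·v]].
At the point, J = [[23.250, 8.000], [-12.500, -15.000]] (det J = -248.750).
Solving J·Δ = −F gives Δ = (-0.564, -0.580).
Then the next iterate is (u, v)₁ = (0.436, 1.920).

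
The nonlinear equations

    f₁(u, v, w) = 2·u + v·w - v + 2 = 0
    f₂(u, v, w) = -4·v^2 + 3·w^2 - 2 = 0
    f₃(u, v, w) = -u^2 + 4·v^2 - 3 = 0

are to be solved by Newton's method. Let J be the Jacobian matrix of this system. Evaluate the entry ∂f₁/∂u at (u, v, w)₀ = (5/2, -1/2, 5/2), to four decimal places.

∂f₁/∂u = 2.
At (5/2, -1/2, 5/2) this is 2.0000.

2.0000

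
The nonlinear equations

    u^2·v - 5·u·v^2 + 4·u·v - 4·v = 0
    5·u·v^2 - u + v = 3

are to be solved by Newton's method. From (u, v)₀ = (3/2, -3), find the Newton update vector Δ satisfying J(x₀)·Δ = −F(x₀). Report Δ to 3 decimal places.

At (3/2, -3): F = (-80.250, 60.000).
Jacobian J = [[2·u·v - 5·v^2 + 4·v, u^2 - 10·u·v + 4·u - 4], [5·v^2 - 1, 10·u·v + 1]].
At the point, J = [[-66.000, 49.250], [44.000, -44.000]] (det J = 737.000).
Solving J·Δ = −F gives Δ = (-0.782, 0.582).

(-0.782, 0.582)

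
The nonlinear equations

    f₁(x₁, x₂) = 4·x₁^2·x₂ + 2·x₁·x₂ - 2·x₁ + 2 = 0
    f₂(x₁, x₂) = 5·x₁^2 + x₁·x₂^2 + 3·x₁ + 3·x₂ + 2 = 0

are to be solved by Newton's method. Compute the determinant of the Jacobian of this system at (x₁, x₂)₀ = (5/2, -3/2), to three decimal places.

J = [[8·x₁·x₂ + 2·x₂ - 2, 4·x₁^2 + 2·x₁], [10·x₁ + x₂^2 + 3, 2·x₁·x₂ + 3]].
At the point, J = [[-35.000, 30.000], [30.250, -4.500]].
det J = -750.000.

-750.000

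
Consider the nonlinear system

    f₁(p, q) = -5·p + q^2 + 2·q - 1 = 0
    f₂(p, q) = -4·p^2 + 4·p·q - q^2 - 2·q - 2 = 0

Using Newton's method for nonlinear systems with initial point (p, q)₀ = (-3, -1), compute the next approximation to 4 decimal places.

(-0.4000, 1.2500)

At (-3, -1): F = (13.0000, -25.0000).
Jacobian J = [[-5, 2·q + 2], [-8·p + 4·q, 4·p - 2·q - 2]].
At the point, J = [[-5.0000, 0.0000], [20.0000, -12.0000]] (det J = 60.0000).
Solving J·Δ = −F gives Δ = (2.6000, 2.2500).
Then the next iterate is (p, q)₁ = (-0.4000, 1.2500).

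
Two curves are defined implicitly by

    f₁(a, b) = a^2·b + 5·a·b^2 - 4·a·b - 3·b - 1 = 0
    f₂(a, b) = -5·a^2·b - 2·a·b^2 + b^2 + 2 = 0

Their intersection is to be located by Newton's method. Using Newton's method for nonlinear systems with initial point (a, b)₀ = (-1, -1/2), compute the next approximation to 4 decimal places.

(1.3889, -1.4861)

At (-1, -1/2): F = (-3.2500, 5.2500).
Jacobian J = [[2·a·b + 5·b^2 - 4·b, a^2 + 10·a·b - 4·a - 3], [-10·a·b - 2·b^2, -5·a^2 - 4·a·b + 2·b]].
At the point, J = [[4.2500, 7.0000], [-5.5000, -8.0000]] (det J = 4.5000).
Solving J·Δ = −F gives Δ = (2.3889, -0.9861).
Then the next iterate is (a, b)₁ = (1.3889, -1.4861).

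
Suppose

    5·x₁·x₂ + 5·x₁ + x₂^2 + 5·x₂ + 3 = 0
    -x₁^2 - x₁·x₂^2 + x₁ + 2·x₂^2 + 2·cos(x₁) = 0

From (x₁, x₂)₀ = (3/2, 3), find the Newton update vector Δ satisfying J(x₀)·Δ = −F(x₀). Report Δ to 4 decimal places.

(-0.3296, -2.7248)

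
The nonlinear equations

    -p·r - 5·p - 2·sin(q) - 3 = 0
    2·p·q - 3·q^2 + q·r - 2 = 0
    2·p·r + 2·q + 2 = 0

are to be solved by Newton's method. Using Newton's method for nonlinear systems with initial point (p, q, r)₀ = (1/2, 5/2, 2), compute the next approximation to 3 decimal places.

At (1/2, 5/2, 2): F = (-7.69694, -13.250, 9.000).
Jacobian J = [[-r - 5, -2·cos(q), -p], [2·q, 2·p - 6·q + r, q], [2·r, 2, 2·p]].
At the point, J = [[-7.000, 1.60229, -0.500], [5.000, -12.000, 2.500], [4.000, 2.000, 1.000]] (det J = 98.01144).
Solving J·Δ = −F gives Δ = (-1.504, -1.661, 0.336).
Then the next iterate is (p, q, r)₁ = (-1.004, 0.839, 2.336).

(-1.004, 0.839, 2.336)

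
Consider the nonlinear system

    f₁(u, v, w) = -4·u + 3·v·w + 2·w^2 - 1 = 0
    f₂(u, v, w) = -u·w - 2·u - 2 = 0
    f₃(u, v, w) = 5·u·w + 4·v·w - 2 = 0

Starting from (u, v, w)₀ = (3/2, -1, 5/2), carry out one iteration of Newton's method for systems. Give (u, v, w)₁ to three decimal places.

At (3/2, -1, 5/2): F = (-2.000, -8.750, 6.750).
Jacobian J = [[-4, 3·w, 3·v + 4·w], [-w - 2, 0, -u], [5·w, 4·w, 5·u + 4·v]].
At the point, J = [[-4.000, 7.500, 7.000], [-4.500, 0.000, -1.500], [12.500, 10.000, 3.500]] (det J = -397.500).
Solving J·Δ = −F gives Δ = (-1.230, 1.613, -2.145).
Then the next iterate is (u, v, w)₁ = (0.270, 0.613, 0.355).

(0.270, 0.613, 0.355)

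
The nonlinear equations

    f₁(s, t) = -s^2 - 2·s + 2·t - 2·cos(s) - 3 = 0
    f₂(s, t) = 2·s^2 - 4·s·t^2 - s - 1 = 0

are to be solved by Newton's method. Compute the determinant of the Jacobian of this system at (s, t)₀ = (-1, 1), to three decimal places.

J = [[-2·s + 2·sin(s) - 2, 2], [4·s - 4·t^2 - 1, -8·s·t]].
At the point, J = [[-1.68294, 2.000], [-9.000, 8.000]].
det J = 4.536.

4.536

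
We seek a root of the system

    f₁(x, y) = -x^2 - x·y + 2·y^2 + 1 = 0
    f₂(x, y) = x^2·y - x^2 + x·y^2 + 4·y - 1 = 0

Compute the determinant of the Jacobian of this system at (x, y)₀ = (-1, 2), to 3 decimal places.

-18.000

J = [[-2·x - y, -x + 4·y], [2·x·y - 2·x + y^2, x^2 + 2·x·y + 4]].
At the point, J = [[0.000, 9.000], [2.000, 1.000]].
det J = -18.000.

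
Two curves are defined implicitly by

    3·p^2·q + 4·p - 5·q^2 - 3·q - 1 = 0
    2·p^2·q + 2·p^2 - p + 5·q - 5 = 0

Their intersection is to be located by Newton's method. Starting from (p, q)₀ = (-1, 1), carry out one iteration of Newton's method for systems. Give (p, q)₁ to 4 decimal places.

(-1.1923, 0.0385)

At (-1, 1): F = (-10.0000, 5.0000).
Jacobian J = [[6·p·q + 4, 3·p^2 - 10·q - 3], [4·p·q + 4·p - 1, 2·p^2 + 5]].
At the point, J = [[-2.0000, -10.0000], [-9.0000, 7.0000]] (det J = -104.0000).
Solving J·Δ = −F gives Δ = (-0.1923, -0.9615).
Then the next iterate is (p, q)₁ = (-1.1923, 0.0385).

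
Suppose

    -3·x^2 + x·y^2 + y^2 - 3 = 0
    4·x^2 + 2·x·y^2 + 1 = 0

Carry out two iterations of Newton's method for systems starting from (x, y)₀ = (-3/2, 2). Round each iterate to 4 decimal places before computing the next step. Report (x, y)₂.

(-0.0874, 1.3796)

At (-3/2, 2): F = (-11.7500, -2.0000).
Jacobian J = [[-6·x + y^2, 2·x·y + 2·y], [8·x + 2·y^2, 4·x·y]].
At the point, J = [[13.0000, -2.0000], [-4.0000, -12.0000]] (det J = -164.0000).
Solving J·Δ = −F gives Δ = (0.8354, -0.4451).
Then the next iterate is (x, y)₁ = (-0.6646, 1.5549).
Round to (-0.6646, 1.5549) and repeat: F = (-3.514178, -0.446853), J = [[6.405314, 1.043027], [-0.481372, -4.133546]].
Δ = (0.5772, -0.1753), so (x, y)₂ = (-0.0874, 1.3796).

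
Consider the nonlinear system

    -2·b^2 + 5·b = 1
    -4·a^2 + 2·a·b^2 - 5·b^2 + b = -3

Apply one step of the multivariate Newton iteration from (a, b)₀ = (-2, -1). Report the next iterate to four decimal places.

At (-2, -1): F = (-8.0000, -23.0000).
Jacobian J = [[0, -4·b + 5], [-8·a + 2·b^2, 4·a·b - 10·b + 1]].
At the point, J = [[0.0000, 9.0000], [18.0000, 19.0000]] (det J = -162.0000).
Solving J·Δ = −F gives Δ = (0.3395, 0.8889).
Then the next iterate is (a, b)₁ = (-1.6605, -0.1111).

(-1.6605, -0.1111)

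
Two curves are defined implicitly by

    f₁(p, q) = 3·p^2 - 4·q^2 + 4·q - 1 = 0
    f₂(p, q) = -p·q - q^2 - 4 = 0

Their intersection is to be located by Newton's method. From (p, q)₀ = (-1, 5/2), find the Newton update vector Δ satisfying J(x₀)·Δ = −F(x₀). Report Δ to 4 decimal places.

(-4.5000, 0.8750)

At (-1, 5/2): F = (-13.0000, -7.7500).
Jacobian J = [[6·p, -8·q + 4], [-q, -p - 2·q]].
At the point, J = [[-6.0000, -16.0000], [-2.5000, -4.0000]] (det J = -16.0000).
Solving J·Δ = −F gives Δ = (-4.5000, 0.8750).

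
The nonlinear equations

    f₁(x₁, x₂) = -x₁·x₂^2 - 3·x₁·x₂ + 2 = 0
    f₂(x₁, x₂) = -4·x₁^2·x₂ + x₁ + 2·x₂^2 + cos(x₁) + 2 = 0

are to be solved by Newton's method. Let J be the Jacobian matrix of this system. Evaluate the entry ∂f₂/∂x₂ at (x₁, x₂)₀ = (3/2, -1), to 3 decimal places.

∂f₂/∂x₂ = -4·x₁^2 + 4·x₂.
At (3/2, -1) this is -13.000.

-13.000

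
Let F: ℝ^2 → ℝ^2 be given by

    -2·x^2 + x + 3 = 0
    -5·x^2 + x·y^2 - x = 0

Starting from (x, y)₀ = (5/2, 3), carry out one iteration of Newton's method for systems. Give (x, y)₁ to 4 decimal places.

At (5/2, 3): F = (-7.0000, -11.2500).
Jacobian J = [[-4·x + 1, 0], [-10·x + y^2 - 1, 2·x·y]].
At the point, J = [[-9.0000, 0.0000], [-17.0000, 15.0000]] (det J = -135.0000).
Solving J·Δ = −F gives Δ = (-0.7778, -0.1315).
Then the next iterate is (x, y)₁ = (1.7222, 2.8685).

(1.7222, 2.8685)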